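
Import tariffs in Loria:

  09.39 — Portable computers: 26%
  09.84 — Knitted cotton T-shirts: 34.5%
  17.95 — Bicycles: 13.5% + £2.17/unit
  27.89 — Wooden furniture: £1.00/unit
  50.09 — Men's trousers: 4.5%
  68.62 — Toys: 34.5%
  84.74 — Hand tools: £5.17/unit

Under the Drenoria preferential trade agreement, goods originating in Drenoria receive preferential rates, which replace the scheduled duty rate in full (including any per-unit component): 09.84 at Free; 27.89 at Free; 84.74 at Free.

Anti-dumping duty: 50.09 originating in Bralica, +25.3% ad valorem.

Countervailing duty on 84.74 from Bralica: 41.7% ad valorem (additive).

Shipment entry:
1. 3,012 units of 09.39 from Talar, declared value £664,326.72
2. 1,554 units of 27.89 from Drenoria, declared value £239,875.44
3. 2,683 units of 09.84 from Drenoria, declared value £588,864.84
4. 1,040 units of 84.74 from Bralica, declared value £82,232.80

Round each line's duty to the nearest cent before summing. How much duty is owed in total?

£212,392.83

Line 1 (09.39, Talar, 3,012 units, £664,326.72):
Base rate for 09.39 is 26%.
Duty = £664,326.72 × 26% = £172,724.95.
Line 2 (27.89, Drenoria, 1,554 units, £239,875.44):
Base rate for 27.89 is £1.00/unit.
Origin Drenoria qualifies under the Loria–Drenoria agreement and 27.89 is covered: preferential rate Free applies instead.
Duty = £239,875.44 × 0% = £0.00.
Line 3 (09.84, Drenoria, 2,683 units, £588,864.84):
Base rate for 09.84 is 34.5%.
Origin Drenoria qualifies under the Loria–Drenoria agreement and 09.84 is covered: preferential rate Free applies instead.
Duty = £588,864.84 × 0% = £0.00.
Line 4 (84.74, Bralica, 1,040 units, £82,232.80):
Base rate for 84.74 is £5.17/unit.
84.74 has an FTA preferential rate, but origin Bralica is not Drenoria; base rate stands.
Additional duty on 84.74 from Bralica: +41.7% ad valorem. Applied ad valorem rate = 41.7%.
Duty = £82,232.80 × 41.7% + 1,040 × £5.17 = £39,667.88.
Total = £172,724.95 + £0.00 + £0.00 + £39,667.88 = £212,392.83.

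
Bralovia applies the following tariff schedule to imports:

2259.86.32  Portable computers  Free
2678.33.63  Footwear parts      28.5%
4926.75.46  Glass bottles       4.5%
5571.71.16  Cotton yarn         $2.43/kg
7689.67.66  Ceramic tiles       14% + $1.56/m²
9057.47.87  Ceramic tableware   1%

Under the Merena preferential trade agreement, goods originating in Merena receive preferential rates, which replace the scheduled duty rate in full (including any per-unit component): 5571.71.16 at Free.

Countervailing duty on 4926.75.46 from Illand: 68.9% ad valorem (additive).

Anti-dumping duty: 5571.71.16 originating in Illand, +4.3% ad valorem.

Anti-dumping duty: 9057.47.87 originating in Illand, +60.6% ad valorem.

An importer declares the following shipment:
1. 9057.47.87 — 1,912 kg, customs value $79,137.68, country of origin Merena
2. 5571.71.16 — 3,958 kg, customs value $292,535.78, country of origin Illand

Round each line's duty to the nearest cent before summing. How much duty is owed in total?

Line 1 (9057.47.87, Merena, 1,912 kg, $79,137.68):
Base rate for 9057.47.87 is 1%.
Origin Merena is the FTA partner but 9057.47.87 is not on the preference list; base rate stands.
The additional-duty order on 9057.47.87 targets Illand, not Merena; it does not apply.
Duty = $79,137.68 × 1% = $791.38.
Line 2 (5571.71.16, Illand, 3,958 kg, $292,535.78):
Base rate for 5571.71.16 is $2.43/kg.
5571.71.16 has an FTA preferential rate, but origin Illand is not Merena; base rate stands.
Additional duty on 5571.71.16 from Illand: +4.3% ad valorem. Applied ad valorem rate = 4.3%.
Duty = $292,535.78 × 4.3% + 3,958 × $2.43 = $22,196.98.
Total = $791.38 + $22,196.98 = $22,988.36.

$22,988.36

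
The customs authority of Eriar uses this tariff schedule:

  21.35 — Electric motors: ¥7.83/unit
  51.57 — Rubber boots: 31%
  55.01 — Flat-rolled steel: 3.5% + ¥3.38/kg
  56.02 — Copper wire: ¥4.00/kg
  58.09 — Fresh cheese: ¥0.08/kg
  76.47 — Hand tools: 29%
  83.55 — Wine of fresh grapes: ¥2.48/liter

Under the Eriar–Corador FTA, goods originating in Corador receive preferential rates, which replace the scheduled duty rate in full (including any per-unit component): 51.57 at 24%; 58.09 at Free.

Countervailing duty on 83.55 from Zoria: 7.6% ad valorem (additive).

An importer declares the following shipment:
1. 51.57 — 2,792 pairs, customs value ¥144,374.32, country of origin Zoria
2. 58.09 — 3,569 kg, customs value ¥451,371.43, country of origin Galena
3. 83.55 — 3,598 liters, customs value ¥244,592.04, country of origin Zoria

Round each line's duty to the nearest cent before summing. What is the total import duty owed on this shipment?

¥72,553.60

Line 1 (51.57, Zoria, 2,792 pairs, ¥144,374.32):
Base rate for 51.57 is 31%.
51.57 has an FTA preferential rate, but origin Zoria is not Corador; base rate stands.
Duty = ¥144,374.32 × 31% = ¥44,756.04.
Line 2 (58.09, Galena, 3,569 kg, ¥451,371.43):
Base rate for 58.09 is ¥0.08/kg.
58.09 has an FTA preferential rate, but origin Galena is not Corador; base rate stands.
Duty = 3,569 × ¥0.08 = ¥285.52.
Line 3 (83.55, Zoria, 3,598 liters, ¥244,592.04):
Base rate for 83.55 is ¥2.48/liter.
Additional duty on 83.55 from Zoria: +7.6% ad valorem. Applied ad valorem rate = 7.6%.
Duty = ¥244,592.04 × 7.6% + 3,598 × ¥2.48 = ¥27,512.04.
Total = ¥44,756.04 + ¥285.52 + ¥27,512.04 = ¥72,553.60.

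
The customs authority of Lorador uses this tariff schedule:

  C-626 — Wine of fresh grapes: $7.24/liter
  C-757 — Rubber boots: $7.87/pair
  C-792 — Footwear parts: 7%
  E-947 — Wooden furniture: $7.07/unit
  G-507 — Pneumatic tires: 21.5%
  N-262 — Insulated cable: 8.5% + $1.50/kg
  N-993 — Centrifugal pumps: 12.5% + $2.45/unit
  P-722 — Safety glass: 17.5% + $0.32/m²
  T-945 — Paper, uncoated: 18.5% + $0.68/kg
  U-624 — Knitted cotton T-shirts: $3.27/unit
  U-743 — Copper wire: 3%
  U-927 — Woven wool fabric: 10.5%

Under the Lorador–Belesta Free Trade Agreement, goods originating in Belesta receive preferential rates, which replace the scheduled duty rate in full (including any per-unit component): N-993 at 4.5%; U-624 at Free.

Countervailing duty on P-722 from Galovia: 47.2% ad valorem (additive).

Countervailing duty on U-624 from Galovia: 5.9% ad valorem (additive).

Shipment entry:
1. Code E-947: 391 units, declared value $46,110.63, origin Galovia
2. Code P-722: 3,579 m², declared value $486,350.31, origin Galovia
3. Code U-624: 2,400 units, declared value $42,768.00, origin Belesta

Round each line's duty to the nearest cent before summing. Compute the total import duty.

$318,578.30

Line 1 (E-947, Galovia, 391 units, $46,110.63):
Base rate for E-947 is $7.07/unit.
Duty = 391 × $7.07 = $2,764.37.
Line 2 (P-722, Galovia, 3,579 m², $486,350.31):
Base rate for P-722 is 17.5% + $0.32/m².
Additional duty on P-722 from Galovia: +47.2%. Applied ad valorem rate: 17.5% + 47.2% = 64.7%.
Duty = $486,350.31 × 64.7% + 3,579 × $0.32 = $315,813.93.
Line 3 (U-624, Belesta, 2,400 units, $42,768.00):
Base rate for U-624 is $3.27/unit.
Origin Belesta qualifies under the Lorador–Belesta agreement and U-624 is covered: preferential rate Free applies instead.
The additional-duty order on U-624 targets Galovia, not Belesta; it does not apply.
Duty = $42,768.00 × 0% = $0.00.
Total = $2,764.37 + $315,813.93 + $0.00 = $318,578.30.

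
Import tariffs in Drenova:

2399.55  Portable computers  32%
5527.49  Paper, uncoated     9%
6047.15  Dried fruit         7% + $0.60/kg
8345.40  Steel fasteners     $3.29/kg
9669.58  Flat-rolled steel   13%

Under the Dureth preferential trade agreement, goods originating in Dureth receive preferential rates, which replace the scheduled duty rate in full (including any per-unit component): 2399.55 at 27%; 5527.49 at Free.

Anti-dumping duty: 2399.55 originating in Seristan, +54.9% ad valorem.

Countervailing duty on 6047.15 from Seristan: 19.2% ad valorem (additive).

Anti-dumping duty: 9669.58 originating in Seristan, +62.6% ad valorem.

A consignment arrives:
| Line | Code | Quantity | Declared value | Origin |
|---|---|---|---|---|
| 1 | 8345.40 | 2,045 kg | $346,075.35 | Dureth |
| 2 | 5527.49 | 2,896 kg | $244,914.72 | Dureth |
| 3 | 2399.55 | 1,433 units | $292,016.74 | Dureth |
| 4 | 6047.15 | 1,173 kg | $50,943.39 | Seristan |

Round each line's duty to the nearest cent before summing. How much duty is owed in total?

Line 1 (8345.40, Dureth, 2,045 kg, $346,075.35):
Base rate for 8345.40 is $3.29/kg.
Origin Dureth is the FTA partner but 8345.40 is not on the preference list; base rate stands.
Duty = 2,045 × $3.29 = $6,728.05.
Line 2 (5527.49, Dureth, 2,896 kg, $244,914.72):
Base rate for 5527.49 is 9%.
Origin Dureth qualifies under the Drenova–Dureth agreement and 5527.49 is covered: preferential rate Free applies instead.
Duty = $244,914.72 × 0% = $0.00.
Line 3 (2399.55, Dureth, 1,433 units, $292,016.74):
Base rate for 2399.55 is 32%.
Origin Dureth qualifies under the Drenova–Dureth agreement and 2399.55 is covered: preferential rate 27% applies instead.
The additional-duty order on 2399.55 targets Seristan, not Dureth; it does not apply.
Duty = $292,016.74 × 27% = $78,844.52.
Line 4 (6047.15, Seristan, 1,173 kg, $50,943.39):
Base rate for 6047.15 is 7% + $0.60/kg.
Additional duty on 6047.15 from Seristan: +19.2%. Applied ad valorem rate: 7% + 19.2% = 26.2%.
Duty = $50,943.39 × 26.2% + 1,173 × $0.60 = $14,050.97.
Total = $6,728.05 + $0.00 + $78,844.52 + $14,050.97 = $99,623.54.

$99,623.54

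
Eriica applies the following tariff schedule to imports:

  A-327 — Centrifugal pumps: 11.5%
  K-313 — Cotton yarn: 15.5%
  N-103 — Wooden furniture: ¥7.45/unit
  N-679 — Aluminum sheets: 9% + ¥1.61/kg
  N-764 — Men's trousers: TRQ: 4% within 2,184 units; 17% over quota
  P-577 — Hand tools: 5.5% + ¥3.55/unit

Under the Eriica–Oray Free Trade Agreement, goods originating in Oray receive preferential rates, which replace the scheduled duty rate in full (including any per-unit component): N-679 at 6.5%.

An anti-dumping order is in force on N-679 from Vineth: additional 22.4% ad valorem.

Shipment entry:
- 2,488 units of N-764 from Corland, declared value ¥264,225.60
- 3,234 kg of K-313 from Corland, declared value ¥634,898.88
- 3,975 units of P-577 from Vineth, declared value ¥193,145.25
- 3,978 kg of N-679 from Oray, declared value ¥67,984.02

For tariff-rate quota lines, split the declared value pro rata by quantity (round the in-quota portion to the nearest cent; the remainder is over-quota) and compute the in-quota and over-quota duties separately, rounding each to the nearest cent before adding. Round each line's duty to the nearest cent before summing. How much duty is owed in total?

Line 1 (N-764, Corland, 2,488 units, ¥264,225.60):
Code N-764 is under a tariff-rate quota (threshold 2,184 units). In-quota: 2,184 units at 4%; over-quota: 304 units at 17%.
Pro-rata value split: in-quota = ¥264,225.60 × 2,184/2,488 = ¥231,940.80; over-quota = ¥264,225.60 − ¥231,940.80 = ¥32,284.80.
In-quota duty = ¥231,940.80 × 4% = ¥9,277.63. Over-quota duty = ¥32,284.80 × 17% = ¥5,488.42.
Line duty = ¥9,277.63 + ¥5,488.42 = ¥14,766.05.
Line 2 (K-313, Corland, 3,234 kg, ¥634,898.88):
Base rate for K-313 is 15.5%.
Duty = ¥634,898.88 × 15.5% = ¥98,409.33.
Line 3 (P-577, Vineth, 3,975 units, ¥193,145.25):
Base rate for P-577 is 5.5% + ¥3.55/unit.
Duty = ¥193,145.25 × 5.5% + 3,975 × ¥3.55 = ¥24,734.24.
Line 4 (N-679, Oray, 3,978 kg, ¥67,984.02):
Base rate for N-679 is 9% + ¥1.61/kg.
Origin Oray qualifies under the Eriica–Oray agreement and N-679 is covered: preferential rate 6.5% applies instead.
The additional-duty order on N-679 targets Vineth, not Oray; it does not apply.
Duty = ¥67,984.02 × 6.5% = ¥4,418.96.
Total = ¥14,766.05 + ¥98,409.33 + ¥24,734.24 + ¥4,418.96 = ¥142,328.58.

¥142,328.58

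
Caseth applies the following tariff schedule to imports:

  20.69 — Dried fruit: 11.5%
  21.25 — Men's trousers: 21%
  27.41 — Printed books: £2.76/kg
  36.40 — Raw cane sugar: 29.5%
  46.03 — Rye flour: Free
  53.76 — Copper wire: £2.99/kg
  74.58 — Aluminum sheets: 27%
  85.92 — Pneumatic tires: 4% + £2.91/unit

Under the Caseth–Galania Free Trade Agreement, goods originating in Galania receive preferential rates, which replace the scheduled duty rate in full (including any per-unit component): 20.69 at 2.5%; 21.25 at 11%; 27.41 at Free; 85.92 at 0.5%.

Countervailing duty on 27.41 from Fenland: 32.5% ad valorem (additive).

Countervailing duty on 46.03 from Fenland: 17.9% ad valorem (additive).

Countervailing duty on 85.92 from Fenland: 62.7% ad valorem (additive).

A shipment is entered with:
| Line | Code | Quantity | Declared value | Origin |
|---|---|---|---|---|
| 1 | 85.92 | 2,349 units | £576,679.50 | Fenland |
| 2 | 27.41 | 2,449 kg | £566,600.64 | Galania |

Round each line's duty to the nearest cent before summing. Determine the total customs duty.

£391,480.82

Line 1 (85.92, Fenland, 2,349 units, £576,679.50):
Base rate for 85.92 is 4% + £2.91/unit.
85.92 has an FTA preferential rate, but origin Fenland is not Galania; base rate stands.
Additional duty on 85.92 from Fenland: +62.7%. Applied ad valorem rate: 4% + 62.7% = 66.7%.
Duty = £576,679.50 × 66.7% + 2,349 × £2.91 = £391,480.82.
Line 2 (27.41, Galania, 2,449 kg, £566,600.64):
Base rate for 27.41 is £2.76/kg.
Origin Galania qualifies under the Caseth–Galania agreement and 27.41 is covered: preferential rate Free applies instead.
The additional-duty order on 27.41 targets Fenland, not Galania; it does not apply.
Duty = £566,600.64 × 0% = £0.00.
Total = £391,480.82 + £0.00 = £391,480.82.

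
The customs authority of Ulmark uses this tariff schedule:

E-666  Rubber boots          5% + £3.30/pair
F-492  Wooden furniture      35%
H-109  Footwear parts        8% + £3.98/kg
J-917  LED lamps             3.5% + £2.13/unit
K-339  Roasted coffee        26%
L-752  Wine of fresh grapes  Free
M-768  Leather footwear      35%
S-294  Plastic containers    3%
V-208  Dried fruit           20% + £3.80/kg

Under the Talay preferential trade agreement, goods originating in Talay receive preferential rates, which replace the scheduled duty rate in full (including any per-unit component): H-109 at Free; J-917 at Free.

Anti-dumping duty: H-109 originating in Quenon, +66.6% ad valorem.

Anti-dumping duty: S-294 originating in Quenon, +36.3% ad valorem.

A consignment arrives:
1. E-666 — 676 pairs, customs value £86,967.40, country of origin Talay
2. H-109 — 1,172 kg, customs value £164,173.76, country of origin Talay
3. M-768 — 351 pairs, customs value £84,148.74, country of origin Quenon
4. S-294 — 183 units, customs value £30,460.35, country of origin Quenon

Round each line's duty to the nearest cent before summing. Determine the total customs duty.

Line 1 (E-666, Talay, 676 pairs, £86,967.40):
Base rate for E-666 is 5% + £3.30/pair.
Origin Talay is the FTA partner but E-666 is not on the preference list; base rate stands.
Duty = £86,967.40 × 5% + 676 × £3.30 = £6,579.17.
Line 2 (H-109, Talay, 1,172 kg, £164,173.76):
Base rate for H-109 is 8% + £3.98/kg.
Origin Talay qualifies under the Ulmark–Talay agreement and H-109 is covered: preferential rate Free applies instead.
The additional-duty order on H-109 targets Quenon, not Talay; it does not apply.
Duty = £164,173.76 × 0% = £0.00.
Line 3 (M-768, Quenon, 351 pairs, £84,148.74):
Base rate for M-768 is 35%.
Duty = £84,148.74 × 35% = £29,452.06.
Line 4 (S-294, Quenon, 183 units, £30,460.35):
Base rate for S-294 is 3%.
Additional duty on S-294 from Quenon: +36.3%. Applied ad valorem rate: 3% + 36.3% = 39.3%.
Duty = £30,460.35 × 39.3% = £11,970.92.
Total = £6,579.17 + £0.00 + £29,452.06 + £11,970.92 = £48,002.15.

£48,002.15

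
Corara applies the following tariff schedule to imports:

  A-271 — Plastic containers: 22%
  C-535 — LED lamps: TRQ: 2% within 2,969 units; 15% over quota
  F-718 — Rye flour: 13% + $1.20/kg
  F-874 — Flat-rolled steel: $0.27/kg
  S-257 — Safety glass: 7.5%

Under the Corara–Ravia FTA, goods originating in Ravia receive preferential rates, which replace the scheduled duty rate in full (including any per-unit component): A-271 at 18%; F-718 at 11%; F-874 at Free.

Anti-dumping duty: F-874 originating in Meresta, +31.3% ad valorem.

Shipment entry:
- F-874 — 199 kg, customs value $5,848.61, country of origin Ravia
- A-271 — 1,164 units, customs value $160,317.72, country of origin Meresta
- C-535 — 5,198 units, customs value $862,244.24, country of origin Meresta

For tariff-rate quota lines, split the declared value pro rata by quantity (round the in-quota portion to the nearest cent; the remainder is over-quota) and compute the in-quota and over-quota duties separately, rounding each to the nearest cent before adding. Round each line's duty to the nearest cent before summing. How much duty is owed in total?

Line 1 (F-874, Ravia, 199 kg, $5,848.61):
Base rate for F-874 is $0.27/kg.
Origin Ravia qualifies under the Corara–Ravia agreement and F-874 is covered: preferential rate Free applies instead.
The additional-duty order on F-874 targets Meresta, not Ravia; it does not apply.
Duty = $5,848.61 × 0% = $0.00.
Line 2 (A-271, Meresta, 1,164 units, $160,317.72):
Base rate for A-271 is 22%.
A-271 has an FTA preferential rate, but origin Meresta is not Ravia; base rate stands.
Duty = $160,317.72 × 22% = $35,269.90.
Line 3 (C-535, Meresta, 5,198 units, $862,244.24):
Code C-535 is under a tariff-rate quota (threshold 2,969 units). In-quota: 2,969 units at 2%; over-quota: 2,229 units at 15%.
Pro-rata value split: in-quota = $862,244.24 × 2,969/5,198 = $492,497.72; over-quota = $862,244.24 − $492,497.72 = $369,746.52.
In-quota duty = $492,497.72 × 2% = $9,849.95. Over-quota duty = $369,746.52 × 15% = $55,461.98.
Line duty = $9,849.95 + $55,461.98 = $65,311.93.
Total = $0.00 + $35,269.90 + $65,311.93 = $100,581.83.

$100,581.83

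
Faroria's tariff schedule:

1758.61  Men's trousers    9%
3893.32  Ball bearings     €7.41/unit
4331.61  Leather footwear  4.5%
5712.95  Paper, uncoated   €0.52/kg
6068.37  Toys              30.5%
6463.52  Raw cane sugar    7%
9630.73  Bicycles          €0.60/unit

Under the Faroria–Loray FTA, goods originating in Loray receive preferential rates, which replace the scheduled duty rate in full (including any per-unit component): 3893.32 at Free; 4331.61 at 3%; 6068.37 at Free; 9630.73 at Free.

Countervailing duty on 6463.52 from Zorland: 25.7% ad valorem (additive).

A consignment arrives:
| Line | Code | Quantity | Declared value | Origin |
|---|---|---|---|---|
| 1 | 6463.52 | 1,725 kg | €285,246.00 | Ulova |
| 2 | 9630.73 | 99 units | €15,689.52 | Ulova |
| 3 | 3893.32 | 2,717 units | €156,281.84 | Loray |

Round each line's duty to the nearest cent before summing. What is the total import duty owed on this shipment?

Line 1 (6463.52, Ulova, 1,725 kg, €285,246.00):
Base rate for 6463.52 is 7%.
The additional-duty order on 6463.52 targets Zorland, not Ulova; it does not apply.
Duty = €285,246.00 × 7% = €19,967.22.
Line 2 (9630.73, Ulova, 99 units, €15,689.52):
Base rate for 9630.73 is €0.60/unit.
9630.73 has an FTA preferential rate, but origin Ulova is not Loray; base rate stands.
Duty = 99 × €0.60 = €59.40.
Line 3 (3893.32, Loray, 2,717 units, €156,281.84):
Base rate for 3893.32 is €7.41/unit.
Origin Loray qualifies under the Faroria–Loray agreement and 3893.32 is covered: preferential rate Free applies instead.
Duty = €156,281.84 × 0% = €0.00.
Total = €19,967.22 + €59.40 + €0.00 = €20,026.62.

€20,026.62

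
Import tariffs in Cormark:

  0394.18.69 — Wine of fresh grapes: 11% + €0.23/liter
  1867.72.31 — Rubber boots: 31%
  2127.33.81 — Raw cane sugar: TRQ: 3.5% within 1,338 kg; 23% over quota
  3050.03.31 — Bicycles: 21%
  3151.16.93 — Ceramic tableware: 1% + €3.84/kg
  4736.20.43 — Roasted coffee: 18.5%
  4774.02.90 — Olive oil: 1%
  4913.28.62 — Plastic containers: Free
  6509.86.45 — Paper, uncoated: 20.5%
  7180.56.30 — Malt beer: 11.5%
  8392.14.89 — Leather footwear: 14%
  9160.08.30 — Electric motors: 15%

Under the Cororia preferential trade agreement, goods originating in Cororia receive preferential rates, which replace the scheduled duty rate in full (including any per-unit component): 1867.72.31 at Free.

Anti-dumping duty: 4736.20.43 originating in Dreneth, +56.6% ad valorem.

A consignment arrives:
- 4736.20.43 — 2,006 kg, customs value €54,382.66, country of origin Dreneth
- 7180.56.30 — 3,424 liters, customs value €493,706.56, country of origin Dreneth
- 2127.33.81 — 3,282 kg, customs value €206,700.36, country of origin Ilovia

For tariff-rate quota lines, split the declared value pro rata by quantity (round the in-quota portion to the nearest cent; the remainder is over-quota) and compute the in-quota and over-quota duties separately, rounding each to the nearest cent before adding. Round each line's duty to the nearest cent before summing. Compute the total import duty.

Line 1 (4736.20.43, Dreneth, 2,006 kg, €54,382.66):
Base rate for 4736.20.43 is 18.5%.
Additional duty on 4736.20.43 from Dreneth: +56.6%. Applied ad valorem rate: 18.5% + 56.6% = 75.1%.
Duty = €54,382.66 × 75.1% = €40,841.38.
Line 2 (7180.56.30, Dreneth, 3,424 liters, €493,706.56):
Base rate for 7180.56.30 is 11.5%.
Duty = €493,706.56 × 11.5% = €56,776.25.
Line 3 (2127.33.81, Ilovia, 3,282 kg, €206,700.36):
Code 2127.33.81 is under a tariff-rate quota (threshold 1,338 kg). In-quota: 1,338 kg at 3.5%; over-quota: 1,944 kg at 23%.
Pro-rata value split: in-quota = €206,700.36 × 1,338/3,282 = €84,267.24; over-quota = €206,700.36 − €84,267.24 = €122,433.12.
In-quota duty = €84,267.24 × 3.5% = €2,949.35. Over-quota duty = €122,433.12 × 23% = €28,159.62.
Line duty = €2,949.35 + €28,159.62 = €31,108.97.
Total = €40,841.38 + €56,776.25 + €31,108.97 = €128,726.60.

€128,726.60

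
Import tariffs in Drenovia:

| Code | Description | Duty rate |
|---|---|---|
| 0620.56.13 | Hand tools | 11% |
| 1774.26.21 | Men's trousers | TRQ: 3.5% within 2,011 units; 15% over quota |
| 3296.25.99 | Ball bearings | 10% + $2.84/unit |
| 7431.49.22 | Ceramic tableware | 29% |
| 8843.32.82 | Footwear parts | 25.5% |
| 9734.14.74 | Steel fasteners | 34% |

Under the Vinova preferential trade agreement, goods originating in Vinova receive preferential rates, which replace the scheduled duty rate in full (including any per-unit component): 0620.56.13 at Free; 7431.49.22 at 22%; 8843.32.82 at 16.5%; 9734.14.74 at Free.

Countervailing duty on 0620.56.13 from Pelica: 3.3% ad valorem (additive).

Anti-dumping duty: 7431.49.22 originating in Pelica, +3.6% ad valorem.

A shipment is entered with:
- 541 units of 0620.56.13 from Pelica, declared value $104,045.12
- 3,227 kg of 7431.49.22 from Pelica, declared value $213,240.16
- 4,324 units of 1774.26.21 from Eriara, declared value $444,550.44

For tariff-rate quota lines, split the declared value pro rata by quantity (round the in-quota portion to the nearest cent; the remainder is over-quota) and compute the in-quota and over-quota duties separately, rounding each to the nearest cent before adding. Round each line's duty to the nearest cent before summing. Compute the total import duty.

Line 1 (0620.56.13, Pelica, 541 units, $104,045.12):
Base rate for 0620.56.13 is 11%.
0620.56.13 has an FTA preferential rate, but origin Pelica is not Vinova; base rate stands.
Additional duty on 0620.56.13 from Pelica: +3.3%. Applied ad valorem rate: 11% + 3.3% = 14.3%.
Duty = $104,045.12 × 14.3% = $14,878.45.
Line 2 (7431.49.22, Pelica, 3,227 kg, $213,240.16):
Base rate for 7431.49.22 is 29%.
7431.49.22 has an FTA preferential rate, but origin Pelica is not Vinova; base rate stands.
Additional duty on 7431.49.22 from Pelica: +3.6%. Applied ad valorem rate: 29% + 3.6% = 32.6%.
Duty = $213,240.16 × 32.6% = $69,516.29.
Line 3 (1774.26.21, Eriara, 4,324 units, $444,550.44):
Code 1774.26.21 is under a tariff-rate quota (threshold 2,011 units). In-quota: 2,011 units at 3.5%; over-quota: 2,313 units at 15%.
Pro-rata value split: in-quota = $444,550.44 × 2,011/4,324 = $206,750.91; over-quota = $444,550.44 − $206,750.91 = $237,799.53.
In-quota duty = $206,750.91 × 3.5% = $7,236.28. Over-quota duty = $237,799.53 × 15% = $35,669.93.
Line duty = $7,236.28 + $35,669.93 = $42,906.21.
Total = $14,878.45 + $69,516.29 + $42,906.21 = $127,300.95.

$127,300.95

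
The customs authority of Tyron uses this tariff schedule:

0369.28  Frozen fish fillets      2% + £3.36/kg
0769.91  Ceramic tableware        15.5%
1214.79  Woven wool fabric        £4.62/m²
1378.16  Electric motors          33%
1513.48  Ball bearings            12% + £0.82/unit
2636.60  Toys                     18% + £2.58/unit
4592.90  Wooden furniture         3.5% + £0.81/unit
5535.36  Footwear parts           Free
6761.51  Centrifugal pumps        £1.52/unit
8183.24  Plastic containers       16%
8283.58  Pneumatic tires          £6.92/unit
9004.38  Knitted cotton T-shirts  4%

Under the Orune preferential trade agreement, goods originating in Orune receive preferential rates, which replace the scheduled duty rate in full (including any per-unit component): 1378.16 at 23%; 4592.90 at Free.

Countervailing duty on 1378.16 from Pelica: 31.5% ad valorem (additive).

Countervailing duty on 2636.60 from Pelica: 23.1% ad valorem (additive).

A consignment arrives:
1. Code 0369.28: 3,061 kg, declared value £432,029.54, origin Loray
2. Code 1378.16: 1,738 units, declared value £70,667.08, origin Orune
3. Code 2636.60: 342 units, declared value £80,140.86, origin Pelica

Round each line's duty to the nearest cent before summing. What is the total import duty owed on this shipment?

Line 1 (0369.28, Loray, 3,061 kg, £432,029.54):
Base rate for 0369.28 is 2% + £3.36/kg.
Duty = £432,029.54 × 2% + 3,061 × £3.36 = £18,925.55.
Line 2 (1378.16, Orune, 1,738 units, £70,667.08):
Base rate for 1378.16 is 33%.
Origin Orune qualifies under the Tyron–Orune agreement and 1378.16 is covered: preferential rate 23% applies instead.
The additional-duty order on 1378.16 targets Pelica, not Orune; it does not apply.
Duty = £70,667.08 × 23% = £16,253.43.
Line 3 (2636.60, Pelica, 342 units, £80,140.86):
Base rate for 2636.60 is 18% + £2.58/unit.
Additional duty on 2636.60 from Pelica: +23.1%. Applied ad valorem rate: 18% + 23.1% = 41.1%.
Duty = £80,140.86 × 41.1% + 342 × £2.58 = £33,820.25.
Total = £18,925.55 + £16,253.43 + £33,820.25 = £68,999.23.

£68,999.23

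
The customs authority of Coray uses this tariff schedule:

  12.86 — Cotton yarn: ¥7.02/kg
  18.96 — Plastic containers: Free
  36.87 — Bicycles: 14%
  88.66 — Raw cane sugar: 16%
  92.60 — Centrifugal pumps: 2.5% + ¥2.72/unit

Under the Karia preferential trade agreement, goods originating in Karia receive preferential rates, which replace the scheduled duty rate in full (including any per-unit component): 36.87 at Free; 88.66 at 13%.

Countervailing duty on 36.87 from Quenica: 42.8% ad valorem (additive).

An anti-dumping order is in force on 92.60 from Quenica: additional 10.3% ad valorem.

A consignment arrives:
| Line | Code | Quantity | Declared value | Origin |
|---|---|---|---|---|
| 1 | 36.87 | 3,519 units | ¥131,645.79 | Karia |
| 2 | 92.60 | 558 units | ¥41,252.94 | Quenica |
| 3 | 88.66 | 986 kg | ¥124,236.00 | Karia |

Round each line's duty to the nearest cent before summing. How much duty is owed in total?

Line 1 (36.87, Karia, 3,519 units, ¥131,645.79):
Base rate for 36.87 is 14%.
Origin Karia qualifies under the Coray–Karia agreement and 36.87 is covered: preferential rate Free applies instead.
The additional-duty order on 36.87 targets Quenica, not Karia; it does not apply.
Duty = ¥131,645.79 × 0% = ¥0.00.
Line 2 (92.60, Quenica, 558 units, ¥41,252.94):
Base rate for 92.60 is 2.5% + ¥2.72/unit.
Additional duty on 92.60 from Quenica: +10.3%. Applied ad valorem rate: 2.5% + 10.3% = 12.8%.
Duty = ¥41,252.94 × 12.8% + 558 × ¥2.72 = ¥6,798.14.
Line 3 (88.66, Karia, 986 kg, ¥124,236.00):
Base rate for 88.66 is 16%.
Origin Karia qualifies under the Coray–Karia agreement and 88.66 is covered: preferential rate 13% applies instead.
Duty = ¥124,236.00 × 13% = ¥16,150.68.
Total = ¥0.00 + ¥6,798.14 + ¥16,150.68 = ¥22,948.82.

¥22,948.82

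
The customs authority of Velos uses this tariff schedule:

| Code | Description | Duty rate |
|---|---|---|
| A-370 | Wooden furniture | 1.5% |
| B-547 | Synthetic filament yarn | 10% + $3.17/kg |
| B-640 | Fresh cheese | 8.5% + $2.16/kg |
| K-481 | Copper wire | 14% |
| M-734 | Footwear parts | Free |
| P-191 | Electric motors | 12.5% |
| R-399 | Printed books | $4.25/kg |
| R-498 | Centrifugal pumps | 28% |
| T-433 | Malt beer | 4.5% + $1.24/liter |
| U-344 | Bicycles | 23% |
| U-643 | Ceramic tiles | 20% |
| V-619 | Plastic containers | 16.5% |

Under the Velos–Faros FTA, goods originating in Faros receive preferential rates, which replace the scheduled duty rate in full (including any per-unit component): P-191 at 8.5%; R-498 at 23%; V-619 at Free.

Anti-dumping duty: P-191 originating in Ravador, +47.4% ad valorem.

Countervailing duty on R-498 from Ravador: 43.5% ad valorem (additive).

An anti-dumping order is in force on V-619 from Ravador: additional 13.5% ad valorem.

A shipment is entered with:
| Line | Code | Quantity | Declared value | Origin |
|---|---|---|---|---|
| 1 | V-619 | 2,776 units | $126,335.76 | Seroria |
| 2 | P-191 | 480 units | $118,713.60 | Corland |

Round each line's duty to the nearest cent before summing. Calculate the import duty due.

$35,684.60

Line 1 (V-619, Seroria, 2,776 units, $126,335.76):
Base rate for V-619 is 16.5%.
V-619 has an FTA preferential rate, but origin Seroria is not Faros; base rate stands.
The additional-duty order on V-619 targets Ravador, not Seroria; it does not apply.
Duty = $126,335.76 × 16.5% = $20,845.40.
Line 2 (P-191, Corland, 480 units, $118,713.60):
Base rate for P-191 is 12.5%.
P-191 has an FTA preferential rate, but origin Corland is not Faros; base rate stands.
The additional-duty order on P-191 targets Ravador, not Corland; it does not apply.
Duty = $118,713.60 × 12.5% = $14,839.20.
Total = $20,845.40 + $14,839.20 = $35,684.60.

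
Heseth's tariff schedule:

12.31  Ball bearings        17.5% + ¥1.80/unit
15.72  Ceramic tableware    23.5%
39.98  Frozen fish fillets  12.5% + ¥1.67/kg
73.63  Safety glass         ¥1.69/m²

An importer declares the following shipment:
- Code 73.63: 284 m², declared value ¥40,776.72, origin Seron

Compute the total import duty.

¥479.96

Line 1 (73.63, Seron, 284 m², ¥40,776.72):
Base rate for 73.63 is ¥1.69/m².
Duty = 284 × ¥1.69 = ¥479.96.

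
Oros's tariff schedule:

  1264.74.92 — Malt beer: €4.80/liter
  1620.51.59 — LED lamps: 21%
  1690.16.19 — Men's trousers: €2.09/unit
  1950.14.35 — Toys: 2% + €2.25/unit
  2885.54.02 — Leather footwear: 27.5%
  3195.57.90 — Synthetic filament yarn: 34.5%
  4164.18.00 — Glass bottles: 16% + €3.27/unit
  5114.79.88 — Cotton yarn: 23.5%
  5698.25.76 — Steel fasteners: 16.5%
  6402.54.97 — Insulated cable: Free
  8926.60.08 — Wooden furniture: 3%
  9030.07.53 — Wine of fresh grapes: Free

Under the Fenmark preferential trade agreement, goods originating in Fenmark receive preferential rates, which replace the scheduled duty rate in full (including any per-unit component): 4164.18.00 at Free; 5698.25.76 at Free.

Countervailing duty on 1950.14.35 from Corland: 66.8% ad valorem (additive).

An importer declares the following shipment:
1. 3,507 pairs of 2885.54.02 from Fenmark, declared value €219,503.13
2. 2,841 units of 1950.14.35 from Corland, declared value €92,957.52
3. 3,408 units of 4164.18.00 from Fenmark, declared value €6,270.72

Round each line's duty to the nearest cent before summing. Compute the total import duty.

€130,710.38

Line 1 (2885.54.02, Fenmark, 3,507 pairs, €219,503.13):
Base rate for 2885.54.02 is 27.5%.
Origin Fenmark is the FTA partner but 2885.54.02 is not on the preference list; base rate stands.
Duty = €219,503.13 × 27.5% = €60,363.36.
Line 2 (1950.14.35, Corland, 2,841 units, €92,957.52):
Base rate for 1950.14.35 is 2% + €2.25/unit.
Additional duty on 1950.14.35 from Corland: +66.8%. Applied ad valorem rate: 2% + 66.8% = 68.8%.
Duty = €92,957.52 × 68.8% + 2,841 × €2.25 = €70,347.02.
Line 3 (4164.18.00, Fenmark, 3,408 units, €6,270.72):
Base rate for 4164.18.00 is 16% + €3.27/unit.
Origin Fenmark qualifies under the Oros–Fenmark agreement and 4164.18.00 is covered: preferential rate Free applies instead.
Duty = €6,270.72 × 0% = €0.00.
Total = €60,363.36 + €70,347.02 + €0.00 = €130,710.38.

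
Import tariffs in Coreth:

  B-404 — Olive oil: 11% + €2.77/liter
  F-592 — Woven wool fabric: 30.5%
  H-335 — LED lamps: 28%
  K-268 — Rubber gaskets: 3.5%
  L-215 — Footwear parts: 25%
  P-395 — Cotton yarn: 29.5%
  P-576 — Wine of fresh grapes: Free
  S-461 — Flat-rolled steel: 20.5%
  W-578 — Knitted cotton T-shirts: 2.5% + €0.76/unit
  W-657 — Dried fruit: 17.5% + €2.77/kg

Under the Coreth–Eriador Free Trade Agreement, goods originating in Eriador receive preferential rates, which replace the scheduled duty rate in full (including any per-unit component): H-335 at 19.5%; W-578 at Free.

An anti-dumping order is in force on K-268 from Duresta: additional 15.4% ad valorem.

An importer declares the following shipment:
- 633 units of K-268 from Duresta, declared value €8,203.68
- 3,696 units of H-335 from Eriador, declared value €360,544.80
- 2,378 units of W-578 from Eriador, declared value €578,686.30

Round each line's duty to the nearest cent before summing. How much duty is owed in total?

€71,856.74

Line 1 (K-268, Duresta, 633 units, €8,203.68):
Base rate for K-268 is 3.5%.
Additional duty on K-268 from Duresta: +15.4%. Applied ad valorem rate: 3.5% + 15.4% = 18.9%.
Duty = €8,203.68 × 18.9% = €1,550.50.
Line 2 (H-335, Eriador, 3,696 units, €360,544.80):
Base rate for H-335 is 28%.
Origin Eriador qualifies under the Coreth–Eriador agreement and H-335 is covered: preferential rate 19.5% applies instead.
Duty = €360,544.80 × 19.5% = €70,306.24.
Line 3 (W-578, Eriador, 2,378 units, €578,686.30):
Base rate for W-578 is 2.5% + €0.76/unit.
Origin Eriador qualifies under the Coreth–Eriador agreement and W-578 is covered: preferential rate Free applies instead.
Duty = €578,686.30 × 0% = €0.00.
Total = €1,550.50 + €70,306.24 + €0.00 = €71,856.74.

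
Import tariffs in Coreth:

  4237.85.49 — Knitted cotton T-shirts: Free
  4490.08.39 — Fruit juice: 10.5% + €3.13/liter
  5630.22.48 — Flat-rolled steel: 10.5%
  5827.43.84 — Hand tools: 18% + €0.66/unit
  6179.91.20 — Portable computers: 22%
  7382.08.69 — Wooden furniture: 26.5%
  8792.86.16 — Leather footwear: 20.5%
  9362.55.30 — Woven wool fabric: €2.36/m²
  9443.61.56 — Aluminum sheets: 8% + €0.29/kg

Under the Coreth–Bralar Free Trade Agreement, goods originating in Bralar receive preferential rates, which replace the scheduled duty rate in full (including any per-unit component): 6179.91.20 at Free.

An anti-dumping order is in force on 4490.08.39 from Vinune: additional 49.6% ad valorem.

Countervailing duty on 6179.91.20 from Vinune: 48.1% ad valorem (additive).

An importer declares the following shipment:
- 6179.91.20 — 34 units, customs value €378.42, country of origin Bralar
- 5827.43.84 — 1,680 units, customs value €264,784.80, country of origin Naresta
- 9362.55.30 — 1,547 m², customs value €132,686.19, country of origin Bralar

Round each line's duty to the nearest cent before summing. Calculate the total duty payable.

€52,420.98

Line 1 (6179.91.20, Bralar, 34 units, €378.42):
Base rate for 6179.91.20 is 22%.
Origin Bralar qualifies under the Coreth–Bralar agreement and 6179.91.20 is covered: preferential rate Free applies instead.
The additional-duty order on 6179.91.20 targets Vinune, not Bralar; it does not apply.
Duty = €378.42 × 0% = €0.00.
Line 2 (5827.43.84, Naresta, 1,680 units, €264,784.80):
Base rate for 5827.43.84 is 18% + €0.66/unit.
Duty = €264,784.80 × 18% + 1,680 × €0.66 = €48,770.06.
Line 3 (9362.55.30, Bralar, 1,547 m², €132,686.19):
Base rate for 9362.55.30 is €2.36/m².
Origin Bralar is the FTA partner but 9362.55.30 is not on the preference list; base rate stands.
Duty = 1,547 × €2.36 = €3,650.92.
Total = €0.00 + €48,770.06 + €3,650.92 = €52,420.98.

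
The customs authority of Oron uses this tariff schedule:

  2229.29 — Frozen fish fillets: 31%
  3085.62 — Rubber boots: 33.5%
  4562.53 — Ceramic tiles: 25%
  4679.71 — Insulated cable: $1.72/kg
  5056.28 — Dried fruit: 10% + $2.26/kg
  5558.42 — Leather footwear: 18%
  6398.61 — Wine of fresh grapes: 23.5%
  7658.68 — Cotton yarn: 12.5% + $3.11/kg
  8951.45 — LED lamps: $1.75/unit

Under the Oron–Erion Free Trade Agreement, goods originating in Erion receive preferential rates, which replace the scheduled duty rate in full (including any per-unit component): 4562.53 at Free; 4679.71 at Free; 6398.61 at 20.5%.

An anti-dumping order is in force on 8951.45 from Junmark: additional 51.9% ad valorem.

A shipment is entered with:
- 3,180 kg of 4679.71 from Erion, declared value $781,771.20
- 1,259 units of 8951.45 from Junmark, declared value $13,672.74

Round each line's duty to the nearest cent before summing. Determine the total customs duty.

Line 1 (4679.71, Erion, 3,180 kg, $781,771.20):
Base rate for 4679.71 is $1.72/kg.
Origin Erion qualifies under the Oron–Erion agreement and 4679.71 is covered: preferential rate Free applies instead.
Duty = $781,771.20 × 0% = $0.00.
Line 2 (8951.45, Junmark, 1,259 units, $13,672.74):
Base rate for 8951.45 is $1.75/unit.
Additional duty on 8951.45 from Junmark: +51.9% ad valorem. Applied ad valorem rate = 51.9%.
Duty = $13,672.74 × 51.9% + 1,259 × $1.75 = $9,299.40.
Total = $0.00 + $9,299.40 = $9,299.40.

$9,299.40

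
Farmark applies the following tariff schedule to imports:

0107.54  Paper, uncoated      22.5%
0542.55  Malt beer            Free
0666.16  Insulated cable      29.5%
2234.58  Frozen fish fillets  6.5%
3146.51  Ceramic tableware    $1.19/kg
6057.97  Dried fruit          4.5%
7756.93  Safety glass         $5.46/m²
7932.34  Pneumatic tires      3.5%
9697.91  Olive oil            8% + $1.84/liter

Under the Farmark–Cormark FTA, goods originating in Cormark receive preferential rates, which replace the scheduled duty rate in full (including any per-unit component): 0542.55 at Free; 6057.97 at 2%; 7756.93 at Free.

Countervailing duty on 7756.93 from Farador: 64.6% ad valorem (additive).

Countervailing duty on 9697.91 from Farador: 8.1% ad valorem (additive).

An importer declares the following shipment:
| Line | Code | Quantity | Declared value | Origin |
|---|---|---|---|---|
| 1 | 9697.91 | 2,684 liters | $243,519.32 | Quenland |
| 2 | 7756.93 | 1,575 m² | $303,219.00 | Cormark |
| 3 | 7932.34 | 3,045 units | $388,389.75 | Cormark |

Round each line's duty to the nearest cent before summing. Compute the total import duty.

$38,013.75

Line 1 (9697.91, Quenland, 2,684 liters, $243,519.32):
Base rate for 9697.91 is 8% + $1.84/liter.
The additional-duty order on 9697.91 targets Farador, not Quenland; it does not apply.
Duty = $243,519.32 × 8% + 2,684 × $1.84 = $24,420.11.
Line 2 (7756.93, Cormark, 1,575 m², $303,219.00):
Base rate for 7756.93 is $5.46/m².
Origin Cormark qualifies under the Farmark–Cormark agreement and 7756.93 is covered: preferential rate Free applies instead.
The additional-duty order on 7756.93 targets Farador, not Cormark; it does not apply.
Duty = $303,219.00 × 0% = $0.00.
Line 3 (7932.34, Cormark, 3,045 units, $388,389.75):
Base rate for 7932.34 is 3.5%.
Origin Cormark is the FTA partner but 7932.34 is not on the preference list; base rate stands.
Duty = $388,389.75 × 3.5% = $13,593.64.
Total = $24,420.11 + $0.00 + $13,593.64 = $38,013.75.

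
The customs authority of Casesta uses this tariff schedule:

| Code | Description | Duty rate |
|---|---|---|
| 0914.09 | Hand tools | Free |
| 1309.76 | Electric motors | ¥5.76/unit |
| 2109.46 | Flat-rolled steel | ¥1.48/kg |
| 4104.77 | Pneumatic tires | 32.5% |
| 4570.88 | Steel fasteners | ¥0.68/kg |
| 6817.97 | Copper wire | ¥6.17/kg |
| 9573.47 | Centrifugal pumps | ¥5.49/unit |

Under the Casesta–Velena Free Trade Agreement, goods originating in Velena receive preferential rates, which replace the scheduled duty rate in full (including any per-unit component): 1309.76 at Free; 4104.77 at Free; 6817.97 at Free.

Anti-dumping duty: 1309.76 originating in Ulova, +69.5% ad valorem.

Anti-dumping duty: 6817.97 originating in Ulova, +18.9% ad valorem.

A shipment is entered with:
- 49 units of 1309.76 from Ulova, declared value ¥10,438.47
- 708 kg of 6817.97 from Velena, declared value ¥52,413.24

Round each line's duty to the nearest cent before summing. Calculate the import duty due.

Line 1 (1309.76, Ulova, 49 units, ¥10,438.47):
Base rate for 1309.76 is ¥5.76/unit.
1309.76 has an FTA preferential rate, but origin Ulova is not Velena; base rate stands.
Additional duty on 1309.76 from Ulova: +69.5% ad valorem. Applied ad valorem rate = 69.5%.
Duty = ¥10,438.47 × 69.5% + 49 × ¥5.76 = ¥7,536.98.
Line 2 (6817.97, Velena, 708 kg, ¥52,413.24):
Base rate for 6817.97 is ¥6.17/kg.
Origin Velena qualifies under the Casesta–Velena agreement and 6817.97 is covered: preferential rate Free applies instead.
The additional-duty order on 6817.97 targets Ulova, not Velena; it does not apply.
Duty = ¥52,413.24 × 0% = ¥0.00.
Total = ¥7,536.98 + ¥0.00 = ¥7,536.98.

¥7,536.98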